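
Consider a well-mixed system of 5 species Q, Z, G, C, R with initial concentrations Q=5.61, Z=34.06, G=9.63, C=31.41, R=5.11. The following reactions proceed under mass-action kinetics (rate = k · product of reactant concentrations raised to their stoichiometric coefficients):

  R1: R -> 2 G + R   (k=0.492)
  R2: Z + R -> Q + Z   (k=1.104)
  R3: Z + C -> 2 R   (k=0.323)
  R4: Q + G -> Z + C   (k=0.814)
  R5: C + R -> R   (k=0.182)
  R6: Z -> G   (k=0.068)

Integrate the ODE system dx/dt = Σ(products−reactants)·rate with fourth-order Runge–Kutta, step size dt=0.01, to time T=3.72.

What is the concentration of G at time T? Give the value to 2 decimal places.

G at T = 0.01

RK4 with dt=0.01: 372 steps to T=3.72. Trajectory (selected grid times):
t=0.00: Q=5.61 Z=34.06 G=9.63 C=31.41 R=5.11
t=0.41: Q=61.63 Z=13.16 G=0.08 C=3.57 R=2.83
t=0.83: Q=69.06 Z=10.63 G=0.03 C=1.11 R=0.81
t=1.24: Q=71.07 Z=9.82 G=0.02 C=0.54 R=0.37
t=1.65: Q=71.94 Z=9.38 G=0.01 C=0.36 R=0.23
t=2.07: Q=72.45 Z=9.06 G=0.01 C=0.30 R=0.18
t=2.48: Q=72.83 Z=8.79 G=0.01 C=0.28 R=0.16
t=2.89: Q=73.15 Z=8.55 G=0.01 C=0.27 R=0.16
t=3.31: Q=73.46 Z=8.31 G=0.01 C=0.27 R=0.16
t=3.72: Q=73.74 Z=8.08 G=0.01 C=0.27 R=0.16
Read off G at T=3.72: 0.01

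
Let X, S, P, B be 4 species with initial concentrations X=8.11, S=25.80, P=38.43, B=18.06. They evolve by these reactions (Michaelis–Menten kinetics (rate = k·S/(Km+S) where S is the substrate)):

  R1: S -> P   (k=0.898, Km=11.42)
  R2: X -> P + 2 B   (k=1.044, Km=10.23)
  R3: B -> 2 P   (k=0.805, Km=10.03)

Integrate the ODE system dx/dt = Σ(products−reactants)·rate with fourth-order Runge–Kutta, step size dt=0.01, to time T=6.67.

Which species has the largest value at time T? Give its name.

RK4 with dt=0.01: 667 steps to T=6.67. Trajectory (selected grid times):
t=0.00: X=8.11 S=25.80 P=38.43 B=18.06
t=0.74: X=7.77 S=25.34 P=40.00 B=18.35
t=1.48: X=7.44 S=24.88 P=41.55 B=18.62
t=2.22: X=7.12 S=24.43 P=43.11 B=18.88
t=2.96: X=6.81 S=23.98 P=44.65 B=19.11
t=3.71: X=6.50 S=23.52 P=46.21 B=19.33
t=4.45: X=6.20 S=23.08 P=47.73 B=19.53
t=5.19: X=5.92 S=22.63 P=49.25 B=19.71
t=5.93: X=5.64 S=22.19 P=50.76 B=19.88
t=6.67: X=5.37 S=21.76 P=52.26 B=20.02
At T=6.67: X=5.37 S=21.76 P=52.26 B=20.02; the largest is P.

Dominant species at T: P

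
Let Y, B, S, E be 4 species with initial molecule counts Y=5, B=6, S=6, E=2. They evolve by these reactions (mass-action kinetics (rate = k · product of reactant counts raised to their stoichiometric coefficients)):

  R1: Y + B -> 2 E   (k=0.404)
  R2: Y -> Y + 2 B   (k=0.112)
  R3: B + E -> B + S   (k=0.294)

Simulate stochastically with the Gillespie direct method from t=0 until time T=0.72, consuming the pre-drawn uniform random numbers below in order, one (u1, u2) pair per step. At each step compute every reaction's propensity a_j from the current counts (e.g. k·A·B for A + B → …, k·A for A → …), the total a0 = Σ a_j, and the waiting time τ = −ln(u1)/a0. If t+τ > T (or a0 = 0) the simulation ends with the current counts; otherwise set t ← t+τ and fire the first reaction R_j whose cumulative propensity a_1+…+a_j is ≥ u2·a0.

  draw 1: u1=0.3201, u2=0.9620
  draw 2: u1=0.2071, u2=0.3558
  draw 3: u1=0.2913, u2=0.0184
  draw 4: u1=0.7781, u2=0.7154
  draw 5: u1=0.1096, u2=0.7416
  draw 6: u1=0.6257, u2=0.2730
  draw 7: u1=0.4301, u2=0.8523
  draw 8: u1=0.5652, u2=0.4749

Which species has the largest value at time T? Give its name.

t=0.000: Y=5 B=6 S=6 E=2
Draw 1: a1=12.120, a2=0.560, a3=3.528, a0=16.208; τ=−ln(0.3201)/16.208=0.070 → t=0.070; u2·a0=0.9620·16.208=15.592; a1+a2=12.680 < 15.592 ≤ a1+…+a3=16.208 → R3 fires; Y=5 B=6 S=7 E=1
Draw 2: a1=12.120, a2=0.560, a3=1.764, a0=14.444; τ=−ln(0.2071)/14.444=0.109 → t=0.179; u2·a0=0.3558·14.444=5.139 ≤ a1=12.120 → R1 fires; Y=4 B=5 S=7 E=3
Draw 3: a1=8.080, a2=0.448, a3=4.410, a0=12.938; τ=−ln(0.2913)/12.938=0.095 → t=0.275; u2·a0=0.0184·12.938=0.238 ≤ a1=8.080 → R1 fires; Y=3 B=4 S=7 E=5
Draw 4: a1=4.848, a2=0.336, a3=5.880, a0=11.064; τ=−ln(0.7781)/11.064=0.023 → t=0.297; u2·a0=0.7154·11.064=7.915; a1+a2=5.184 < 7.915 ≤ a1+…+a3=11.064 → R3 fires; Y=3 B=4 S=8 E=4
Draw 5: a1=4.848, a2=0.336, a3=4.704, a0=9.888; τ=−ln(0.1096)/9.888=0.224 → t=0.521; u2·a0=0.7416·9.888=7.333; a1+a2=5.184 < 7.333 ≤ a1+…+a3=9.888 → R3 fires; Y=3 B=4 S=9 E=3
Draw 6: a1=4.848, a2=0.336, a3=3.528, a0=8.712; τ=−ln(0.6257)/8.712=0.054 → t=0.575; u2·a0=0.2730·8.712=2.378 ≤ a1=4.848 → R1 fires; Y=2 B=3 S=9 E=5
Draw 7: a1=2.424, a2=0.224, a3=4.410, a0=7.058; τ=−ln(0.4301)/7.058=0.120 → t=0.694; u2·a0=0.8523·7.058=6.016; a1+a2=2.648 < 6.016 ≤ a1+…+a3=7.058 → R3 fires; Y=2 B=3 S=10 E=4
Draw 8: a1=2.424, a2=0.224, a3=3.528, a0=6.176; τ=−ln(0.5652)/6.176=0.092 → t=0.787 > T=0.72: stop.
At T=0.72: Y=2 B=3 S=10 E=4; the largest is S.

Dominant species at T: S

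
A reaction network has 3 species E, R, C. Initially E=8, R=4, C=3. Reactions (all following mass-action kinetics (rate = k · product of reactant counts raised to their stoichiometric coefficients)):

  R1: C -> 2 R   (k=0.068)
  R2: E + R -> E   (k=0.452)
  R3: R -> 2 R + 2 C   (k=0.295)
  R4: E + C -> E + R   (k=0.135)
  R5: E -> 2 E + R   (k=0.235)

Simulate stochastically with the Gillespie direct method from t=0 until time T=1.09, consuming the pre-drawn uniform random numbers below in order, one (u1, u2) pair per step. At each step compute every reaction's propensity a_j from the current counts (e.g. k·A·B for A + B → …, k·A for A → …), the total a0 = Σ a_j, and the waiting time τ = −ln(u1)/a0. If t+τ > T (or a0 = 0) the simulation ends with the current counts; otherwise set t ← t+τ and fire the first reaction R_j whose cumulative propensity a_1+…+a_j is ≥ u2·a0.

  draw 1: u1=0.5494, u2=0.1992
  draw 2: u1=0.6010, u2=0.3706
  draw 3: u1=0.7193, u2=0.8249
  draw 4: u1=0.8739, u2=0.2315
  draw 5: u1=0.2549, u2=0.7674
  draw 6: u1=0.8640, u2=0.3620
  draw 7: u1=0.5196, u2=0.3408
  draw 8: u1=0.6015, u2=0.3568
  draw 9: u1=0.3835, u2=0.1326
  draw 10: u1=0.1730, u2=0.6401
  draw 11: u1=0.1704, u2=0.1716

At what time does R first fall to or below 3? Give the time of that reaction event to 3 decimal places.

t=0.000: E=8 R=4 C=3
Draw 1: a1=0.204, a2=14.464, a3=1.180, a4=3.240, a5=1.880, a0=20.968; τ=−ln(0.5494)/20.968=0.029 → t=0.029; u2·a0=0.1992·20.968=4.177; a1=0.204 < 4.177 ≤ a1+a2=14.668 → R2 fires; E=8 R=3 C=3
Draw 2: a1=0.204, a2=10.848, a3=0.885, a4=3.240, a5=1.880, a0=17.057; τ=−ln(0.6010)/17.057=0.030 → t=0.058; u2·a0=0.3706·17.057=6.321; a1=0.204 < 6.321 ≤ a1+a2=11.052 → R2 fires; E=8 R=2 C=3
Draw 3: a1=0.204, a2=7.232, a3=0.590, a4=3.240, a5=1.880, a0=13.146; τ=−ln(0.7193)/13.146=0.025 → t=0.083; u2·a0=0.8249·13.146=10.844; a1+…+a3=8.026 < 10.844 ≤ a1+…+a4=11.266 → R4 fires; E=8 R=3 C=2
Draw 4: a1=0.136, a2=10.848, a3=0.885, a4=2.160, a5=1.880, a0=15.909; τ=−ln(0.8739)/15.909=0.008 → t=0.092; u2·a0=0.2315·15.909=3.683; a1=0.136 < 3.683 ≤ a1+a2=10.984 → R2 fires; E=8 R=2 C=2
Draw 5: a1=0.136, a2=7.232, a3=0.590, a4=2.160, a5=1.880, a0=11.998; τ=−ln(0.2549)/11.998=0.114 → t=0.206; u2·a0=0.7674·11.998=9.207; a1+…+a3=7.958 < 9.207 ≤ a1+…+a4=10.118 → R4 fires; E=8 R=3 C=1
Draw 6: a1=0.068, a2=10.848, a3=0.885, a4=1.080, a5=1.880, a0=14.761; τ=−ln(0.8640)/14.761=0.010 → t=0.216; u2·a0=0.3620·14.761=5.343; a1=0.068 < 5.343 ≤ a1+a2=10.916 → R2 fires; E=8 R=2 C=1
Draw 7: a1=0.068, a2=7.232, a3=0.590, a4=1.080, a5=1.880, a0=10.850; τ=−ln(0.5196)/10.850=0.060 → t=0.276; u2·a0=0.3408·10.850=3.698; a1=0.068 < 3.698 ≤ a1+a2=7.300 → R2 fires; E=8 R=1 C=1
Draw 8: a1=0.068, a2=3.616, a3=0.295, a4=1.080, a5=1.880, a0=6.939; τ=−ln(0.6015)/6.939=0.073 → t=0.349; u2·a0=0.3568·6.939=2.476; a1=0.068 < 2.476 ≤ a1+a2=3.684 → R2 fires; E=8 R=0 C=1
Draw 9: a1=0.068, a2=0.000, a3=0.000, a4=1.080, a5=1.880, a0=3.028; τ=−ln(0.3835)/3.028=0.317 → t=0.666; u2·a0=0.1326·3.028=0.402; a1+…+a3=0.068 < 0.402 ≤ a1+…+a4=1.148 → R4 fires; E=8 R=1 C=0
Draw 10: a1=0.000, a2=3.616, a3=0.295, a4=0.000, a5=1.880, a0=5.791; τ=−ln(0.1730)/5.791=0.303 → t=0.969; u2·a0=0.6401·5.791=3.707; a1+a2=3.616 < 3.707 ≤ a1+…+a3=3.911 → R3 fires; E=8 R=2 C=2
Draw 11: a1=0.136, a2=7.232, a3=0.590, a4=2.160, a5=1.880, a0=11.998; τ=−ln(0.1704)/11.998=0.147 → t=1.116 > T=1.09: stop.
R first becomes ≤ 3 when it reaches 3 at the event at t=0.029.

Threshold first reached at t = 0.029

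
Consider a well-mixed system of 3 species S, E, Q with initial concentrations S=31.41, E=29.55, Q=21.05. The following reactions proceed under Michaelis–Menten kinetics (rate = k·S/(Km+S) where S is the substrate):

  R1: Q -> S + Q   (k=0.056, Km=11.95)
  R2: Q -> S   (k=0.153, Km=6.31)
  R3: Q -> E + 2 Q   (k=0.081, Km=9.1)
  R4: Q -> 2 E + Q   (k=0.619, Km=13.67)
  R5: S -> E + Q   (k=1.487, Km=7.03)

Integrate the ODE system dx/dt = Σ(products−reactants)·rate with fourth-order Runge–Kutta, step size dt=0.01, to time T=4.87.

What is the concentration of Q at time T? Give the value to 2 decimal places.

Q at T = 26.57

RK4 with dt=0.01: 487 steps to T=4.87. Trajectory (selected grid times):
t=0.00: S=31.41 E=29.55 Q=21.05
t=0.54: S=30.84 E=30.64 Q=21.67
t=1.08: S=30.27 E=31.74 Q=22.29
t=1.62: S=29.70 E=32.84 Q=22.91
t=2.16: S=29.14 E=33.94 Q=23.52
t=2.71: S=28.57 E=35.06 Q=24.15
t=3.25: S=28.01 E=36.16 Q=24.76
t=3.79: S=27.46 E=37.27 Q=25.36
t=4.33: S=26.91 E=38.38 Q=25.97
t=4.87: S=26.36 E=39.48 Q=26.57
Read off Q at T=4.87: 26.57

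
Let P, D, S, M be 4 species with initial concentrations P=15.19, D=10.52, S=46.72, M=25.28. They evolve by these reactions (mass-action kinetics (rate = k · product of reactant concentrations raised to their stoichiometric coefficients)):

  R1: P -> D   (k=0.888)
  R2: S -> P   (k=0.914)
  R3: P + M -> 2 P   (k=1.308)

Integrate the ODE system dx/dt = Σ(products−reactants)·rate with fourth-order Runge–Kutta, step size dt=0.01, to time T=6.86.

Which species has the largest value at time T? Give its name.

Dominant species at T: D

RK4 with dt=0.01: 686 steps to T=6.86. Trajectory (selected grid times):
t=0.00: P=15.19 D=10.52 S=46.72 M=25.28
t=0.76: P=37.31 D=37.07 S=23.33 M=0.00
t=1.52: P=27.17 D=58.90 S=11.65 M=0.00
t=2.29: P=17.81 D=74.14 S=5.76 M=0.00
t=3.05: P=11.09 D=83.75 S=2.88 M=0.00
t=3.81: P=6.65 D=89.62 S=1.44 M=0.00
t=4.57: P=3.89 D=93.10 S=0.72 M=0.00
t=5.34: P=2.22 D=95.14 S=0.35 M=0.00
t=6.10: P=1.25 D=96.28 S=0.18 M=0.00
t=6.86: P=0.70 D=96.92 S=0.09 M=0.00
At T=6.86: P=0.70 D=96.92 S=0.09 M=0.00; the largest is D.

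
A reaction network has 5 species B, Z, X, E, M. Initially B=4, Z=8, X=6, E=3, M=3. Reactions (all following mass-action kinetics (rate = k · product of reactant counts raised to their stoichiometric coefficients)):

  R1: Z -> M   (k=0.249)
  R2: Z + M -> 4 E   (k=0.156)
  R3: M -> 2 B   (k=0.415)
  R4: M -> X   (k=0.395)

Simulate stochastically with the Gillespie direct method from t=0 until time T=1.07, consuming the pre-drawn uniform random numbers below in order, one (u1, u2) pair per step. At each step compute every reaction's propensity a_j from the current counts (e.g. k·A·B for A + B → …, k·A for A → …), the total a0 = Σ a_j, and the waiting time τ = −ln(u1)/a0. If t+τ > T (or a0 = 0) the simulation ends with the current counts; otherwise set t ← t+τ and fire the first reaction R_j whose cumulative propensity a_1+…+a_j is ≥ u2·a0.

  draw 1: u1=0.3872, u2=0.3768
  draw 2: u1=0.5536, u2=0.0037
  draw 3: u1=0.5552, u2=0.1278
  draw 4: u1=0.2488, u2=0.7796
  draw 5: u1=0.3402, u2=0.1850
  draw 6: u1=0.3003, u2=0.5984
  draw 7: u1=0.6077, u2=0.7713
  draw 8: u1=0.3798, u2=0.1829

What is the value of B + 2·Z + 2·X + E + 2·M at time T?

Value at T = 41

Check how each reaction changes W = B + 2·Z + 2·X + E + 2·M (weight of products minus weight of reactants):
R1: Z -> M: (2·1) − (2·1) = 2 − 2 = 0
R2: Z + M -> 4 E: (1·4) − (2·1 + 2·1) = 4 − 4 = 0
R3: M -> 2 B: (1·2) − (2·1) = 2 − 2 = 0
R4: M -> X: (2·1) − (2·1) = 2 − 2 = 0
Every reaction leaves W unchanged, so W is conserved and no simulation is needed: W(T) = W(0) = 4 + 2·8 + 2·6 + 3 + 2·3 = 41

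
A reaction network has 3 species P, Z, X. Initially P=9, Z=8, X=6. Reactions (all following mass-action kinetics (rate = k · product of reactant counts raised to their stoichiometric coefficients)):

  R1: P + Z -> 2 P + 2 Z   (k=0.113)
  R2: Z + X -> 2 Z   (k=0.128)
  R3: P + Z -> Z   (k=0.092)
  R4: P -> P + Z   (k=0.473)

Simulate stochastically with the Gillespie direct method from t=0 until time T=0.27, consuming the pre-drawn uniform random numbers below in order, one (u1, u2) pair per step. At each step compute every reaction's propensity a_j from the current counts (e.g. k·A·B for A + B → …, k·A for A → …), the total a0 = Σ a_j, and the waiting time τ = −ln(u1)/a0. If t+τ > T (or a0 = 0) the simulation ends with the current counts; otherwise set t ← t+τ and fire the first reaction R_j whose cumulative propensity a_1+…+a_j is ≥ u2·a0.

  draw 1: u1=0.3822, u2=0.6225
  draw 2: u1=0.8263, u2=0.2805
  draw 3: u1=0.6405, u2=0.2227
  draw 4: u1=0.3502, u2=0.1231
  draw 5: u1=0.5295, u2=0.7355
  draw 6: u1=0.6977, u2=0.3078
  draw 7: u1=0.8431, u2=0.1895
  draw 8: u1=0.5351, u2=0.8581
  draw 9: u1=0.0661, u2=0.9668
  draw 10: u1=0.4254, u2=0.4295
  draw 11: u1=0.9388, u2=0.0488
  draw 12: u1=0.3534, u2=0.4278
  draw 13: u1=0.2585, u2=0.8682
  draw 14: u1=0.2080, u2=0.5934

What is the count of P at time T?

t=0.000: P=9 Z=8 X=6
Draw 1: a1=8.136, a2=6.144, a3=6.624, a4=4.257, a0=25.161; τ=−ln(0.3822)/25.161=0.038 → t=0.038; u2·a0=0.6225·25.161=15.663; a1+a2=14.280 < 15.663 ≤ a1+…+a3=20.904 → R3 fires; P=8 Z=8 X=6
Draw 2: a1=7.232, a2=6.144, a3=5.888, a4=3.784, a0=23.048; τ=−ln(0.8263)/23.048=0.008 → t=0.047; u2·a0=0.2805·23.048=6.465 ≤ a1=7.232 → R1 fires; P=9 Z=9 X=6
Draw 3: a1=9.153, a2=6.912, a3=7.452, a4=4.257, a0=27.774; τ=−ln(0.6405)/27.774=0.016 → t=0.063; u2·a0=0.2227·27.774=6.185 ≤ a1=9.153 → R1 fires; P=10 Z=10 X=6
Draw 4: a1=11.300, a2=7.680, a3=9.200, a4=4.730, a0=32.910; τ=−ln(0.3502)/32.910=0.032 → t=0.094; u2·a0=0.1231·32.910=4.051 ≤ a1=11.300 → R1 fires; P=11 Z=11 X=6
Draw 5: a1=13.673, a2=8.448, a3=11.132, a4=5.203, a0=38.456; τ=−ln(0.5295)/38.456=0.017 → t=0.111; u2·a0=0.7355·38.456=28.284; a1+a2=22.121 < 28.284 ≤ a1+…+a3=33.253 → R3 fires; P=10 Z=11 X=6
Draw 6: a1=12.430, a2=8.448, a3=10.120, a4=4.730, a0=35.728; τ=−ln(0.6977)/35.728=0.010 → t=0.121; u2·a0=0.3078·35.728=10.997 ≤ a1=12.430 → R1 fires; P=11 Z=12 X=6
Draw 7: a1=14.916, a2=9.216, a3=12.144, a4=5.203, a0=41.479; τ=−ln(0.8431)/41.479=0.004 → t=0.125; u2·a0=0.1895·41.479=7.860 ≤ a1=14.916 → R1 fires; P=12 Z=13 X=6
Draw 8: a1=17.628, a2=9.984, a3=14.352, a4=5.676, a0=47.640; τ=−ln(0.5351)/47.640=0.013 → t=0.138; u2·a0=0.8581·47.640=40.880; a1+a2=27.612 < 40.880 ≤ a1+…+a3=41.964 → R3 fires; P=11 Z=13 X=6
Draw 9: a1=16.159, a2=9.984, a3=13.156, a4=5.203, a0=44.502; τ=−ln(0.0661)/44.502=0.061 → t=0.199; u2·a0=0.9668·44.502=43.025; a1+…+a3=39.299 < 43.025 ≤ a1+…+a4=44.502 → R4 fires; P=11 Z=14 X=6
Draw 10: a1=17.402, a2=10.752, a3=14.168, a4=5.203, a0=47.525; τ=−ln(0.4254)/47.525=0.018 → t=0.217; u2·a0=0.4295·47.525=20.412; a1=17.402 < 20.412 ≤ a1+a2=28.154 → R2 fires; P=11 Z=15 X=5
Draw 11: a1=18.645, a2=9.600, a3=15.180, a4=5.203, a0=48.628; τ=−ln(0.9388)/48.628=0.001 → t=0.219; u2·a0=0.0488·48.628=2.373 ≤ a1=18.645 → R1 fires; P=12 Z=16 X=5
Draw 12: a1=21.696, a2=10.240, a3=17.664, a4=5.676, a0=55.276; τ=−ln(0.3534)/55.276=0.019 → t=0.237; u2·a0=0.4278·55.276=23.647; a1=21.696 < 23.647 ≤ a1+a2=31.936 → R2 fires; P=12 Z=17 X=4
Draw 13: a1=23.052, a2=8.704, a3=18.768, a4=5.676, a0=56.200; τ=−ln(0.2585)/56.200=0.024 → t=0.261; u2·a0=0.8682·56.200=48.793; a1+a2=31.756 < 48.793 ≤ a1+…+a3=50.524 → R3 fires; P=11 Z=17 X=4
Draw 14: a1=21.131, a2=8.704, a3=17.204, a4=5.203, a0=52.242; τ=−ln(0.2080)/52.242=0.030 → t=0.292 > T=0.27: stop.
Read off P at T=0.27: 11

P at T = 11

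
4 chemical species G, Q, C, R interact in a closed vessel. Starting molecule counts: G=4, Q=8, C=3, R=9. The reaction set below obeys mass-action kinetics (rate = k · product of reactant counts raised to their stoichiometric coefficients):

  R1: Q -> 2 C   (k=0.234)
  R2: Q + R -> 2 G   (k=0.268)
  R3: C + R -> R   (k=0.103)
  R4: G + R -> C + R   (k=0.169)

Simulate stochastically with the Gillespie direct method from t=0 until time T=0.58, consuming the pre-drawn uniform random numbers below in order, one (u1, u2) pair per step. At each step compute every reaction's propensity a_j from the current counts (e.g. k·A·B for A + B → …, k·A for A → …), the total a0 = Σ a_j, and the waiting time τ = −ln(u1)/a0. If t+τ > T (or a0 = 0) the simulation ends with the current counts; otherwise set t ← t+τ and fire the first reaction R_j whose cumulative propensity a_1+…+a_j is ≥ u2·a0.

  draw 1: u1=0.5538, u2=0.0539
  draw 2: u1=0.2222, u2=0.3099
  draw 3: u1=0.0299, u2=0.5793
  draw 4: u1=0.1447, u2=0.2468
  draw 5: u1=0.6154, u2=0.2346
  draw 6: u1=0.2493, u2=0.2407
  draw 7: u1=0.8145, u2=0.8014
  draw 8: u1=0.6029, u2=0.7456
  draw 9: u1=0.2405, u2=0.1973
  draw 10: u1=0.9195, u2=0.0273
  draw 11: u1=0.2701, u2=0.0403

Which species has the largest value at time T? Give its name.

Dominant species at T: G

t=0.000: G=4 Q=8 C=3 R=9
Draw 1: a1=1.872, a2=19.296, a3=2.781, a4=6.084, a0=30.033; τ=−ln(0.5538)/30.033=0.020 → t=0.020; u2·a0=0.0539·30.033=1.619 ≤ a1=1.872 → R1 fires; G=4 Q=7 C=5 R=9
Draw 2: a1=1.638, a2=16.884, a3=4.635, a4=6.084, a0=29.241; τ=−ln(0.2222)/29.241=0.051 → t=0.071; u2·a0=0.3099·29.241=9.062; a1=1.638 < 9.062 ≤ a1+a2=18.522 → R2 fires; G=6 Q=6 C=5 R=8
Draw 3: a1=1.404, a2=12.864, a3=4.120, a4=8.112, a0=26.500; τ=−ln(0.0299)/26.500=0.132 → t=0.204; u2·a0=0.5793·26.500=15.351; a1+a2=14.268 < 15.351 ≤ a1+…+a3=18.388 → R3 fires; G=6 Q=6 C=4 R=8
Draw 4: a1=1.404, a2=12.864, a3=3.296, a4=8.112, a0=25.676; τ=−ln(0.1447)/25.676=0.075 → t=0.279; u2·a0=0.2468·25.676=6.337; a1=1.404 < 6.337 ≤ a1+a2=14.268 → R2 fires; G=8 Q=5 C=4 R=7
Draw 5: a1=1.170, a2=9.380, a3=2.884, a4=9.464, a0=22.898; τ=−ln(0.6154)/22.898=0.021 → t=0.300; u2·a0=0.2346·22.898=5.372; a1=1.170 < 5.372 ≤ a1+a2=10.550 → R2 fires; G=10 Q=4 C=4 R=6
Draw 6: a1=0.936, a2=6.432, a3=2.472, a4=10.140, a0=19.980; τ=−ln(0.2493)/19.980=0.070 → t=0.370; u2·a0=0.2407·19.980=4.809; a1=0.936 < 4.809 ≤ a1+a2=7.368 → R2 fires; G=12 Q=3 C=4 R=5
Draw 7: a1=0.702, a2=4.020, a3=2.060, a4=10.140, a0=16.922; τ=−ln(0.8145)/16.922=0.012 → t=0.382; u2·a0=0.8014·16.922=13.561; a1+…+a3=6.782 < 13.561 ≤ a1+…+a4=16.922 → R4 fires; G=11 Q=3 C=5 R=5
Draw 8: a1=0.702, a2=4.020, a3=2.575, a4=9.295, a0=16.592; τ=−ln(0.6029)/16.592=0.030 → t=0.412; u2·a0=0.7456·16.592=12.371; a1+…+a3=7.297 < 12.371 ≤ a1+…+a4=16.592 → R4 fires; G=10 Q=3 C=6 R=5
Draw 9: a1=0.702, a2=4.020, a3=3.090, a4=8.450, a0=16.262; τ=−ln(0.2405)/16.262=0.088 → t=0.500; u2·a0=0.1973·16.262=3.208; a1=0.702 < 3.208 ≤ a1+a2=4.722 → R2 fires; G=12 Q=2 C=6 R=4
Draw 10: a1=0.468, a2=2.144, a3=2.472, a4=8.112, a0=13.196; τ=−ln(0.9195)/13.196=0.006 → t=0.506; u2·a0=0.0273·13.196=0.360 ≤ a1=0.468 → R1 fires; G=12 Q=1 C=8 R=4
Draw 11: a1=0.234, a2=1.072, a3=3.296, a4=8.112, a0=12.714; τ=−ln(0.2701)/12.714=0.103 → t=0.609 > T=0.58: stop.
At T=0.58: G=12 Q=1 C=8 R=4; the largest is G.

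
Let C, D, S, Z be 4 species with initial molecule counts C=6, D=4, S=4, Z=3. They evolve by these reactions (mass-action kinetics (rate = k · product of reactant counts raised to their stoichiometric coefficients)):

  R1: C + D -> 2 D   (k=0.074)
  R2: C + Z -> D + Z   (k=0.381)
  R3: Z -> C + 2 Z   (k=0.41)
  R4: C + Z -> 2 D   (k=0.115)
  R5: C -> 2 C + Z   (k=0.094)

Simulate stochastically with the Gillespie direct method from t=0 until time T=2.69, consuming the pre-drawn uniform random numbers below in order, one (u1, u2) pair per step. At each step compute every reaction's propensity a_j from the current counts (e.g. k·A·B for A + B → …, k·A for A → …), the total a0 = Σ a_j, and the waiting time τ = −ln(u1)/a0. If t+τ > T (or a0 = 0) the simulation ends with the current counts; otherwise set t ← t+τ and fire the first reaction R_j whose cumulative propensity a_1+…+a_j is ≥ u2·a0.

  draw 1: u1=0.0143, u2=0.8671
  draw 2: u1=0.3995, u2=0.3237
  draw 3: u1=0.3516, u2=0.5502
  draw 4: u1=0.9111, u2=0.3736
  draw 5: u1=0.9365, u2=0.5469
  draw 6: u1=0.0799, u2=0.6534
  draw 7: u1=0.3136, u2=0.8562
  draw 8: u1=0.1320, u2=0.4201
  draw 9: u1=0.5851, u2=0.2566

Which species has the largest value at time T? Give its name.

t=0.000: C=6 D=4 S=4 Z=3
Draw 1: a1=1.776, a2=6.858, a3=1.230, a4=2.070, a5=0.564, a0=12.498; τ=−ln(0.0143)/12.498=0.340 → t=0.340; u2·a0=0.8671·12.498=10.837; a1+…+a3=9.864 < 10.837 ≤ a1+…+a4=11.934 → R4 fires; C=5 D=6 S=4 Z=2
Draw 2: a1=2.220, a2=3.810, a3=0.820, a4=1.150, a5=0.470, a0=8.470; τ=−ln(0.3995)/8.470=0.108 → t=0.448; u2·a0=0.3237·8.470=2.742; a1=2.220 < 2.742 ≤ a1+a2=6.030 → R2 fires; C=4 D=7 S=4 Z=2
Draw 3: a1=2.072, a2=3.048, a3=0.820, a4=0.920, a5=0.376, a0=7.236; τ=−ln(0.3516)/7.236=0.144 → t=0.593; u2·a0=0.5502·7.236=3.981; a1=2.072 < 3.981 ≤ a1+a2=5.120 → R2 fires; C=3 D=8 S=4 Z=2
Draw 4: a1=1.776, a2=2.286, a3=0.820, a4=0.690, a5=0.282, a0=5.854; τ=−ln(0.9111)/5.854=0.016 → t=0.609; u2·a0=0.3736·5.854=2.187; a1=1.776 < 2.187 ≤ a1+a2=4.062 → R2 fires; C=2 D=9 S=4 Z=2
Draw 5: a1=1.332, a2=1.524, a3=0.820, a4=0.460, a5=0.188, a0=4.324; τ=−ln(0.9365)/4.324=0.015 → t=0.624; u2·a0=0.5469·4.324=2.365; a1=1.332 < 2.365 ≤ a1+a2=2.856 → R2 fires; C=1 D=10 S=4 Z=2
Draw 6: a1=0.740, a2=0.762, a3=0.820, a4=0.230, a5=0.094, a0=2.646; τ=−ln(0.0799)/2.646=0.955 → t=1.579; u2·a0=0.6534·2.646=1.729; a1+a2=1.502 < 1.729 ≤ a1+…+a3=2.322 → R3 fires; C=2 D=10 S=4 Z=3
Draw 7: a1=1.480, a2=2.286, a3=1.230, a4=0.690, a5=0.188, a0=5.874; τ=−ln(0.3136)/5.874=0.197 → t=1.776; u2·a0=0.8562·5.874=5.029; a1+…+a3=4.996 < 5.029 ≤ a1+…+a4=5.686 → R4 fires; C=1 D=12 S=4 Z=2
Draw 8: a1=0.888, a2=0.762, a3=0.820, a4=0.230, a5=0.094, a0=2.794; τ=−ln(0.1320)/2.794=0.725 → t=2.501; u2·a0=0.4201·2.794=1.174; a1=0.888 < 1.174 ≤ a1+a2=1.650 → R2 fires; C=0 D=13 S=4 Z=2
Draw 9: a1=0.000, a2=0.000, a3=0.820, a4=0.000, a5=0.000, a0=0.820; τ=−ln(0.5851)/0.820=0.654 → t=3.155 > T=2.69: stop.
At T=2.69: C=0 D=13 S=4 Z=2; the largest is D.

Dominant species at T: D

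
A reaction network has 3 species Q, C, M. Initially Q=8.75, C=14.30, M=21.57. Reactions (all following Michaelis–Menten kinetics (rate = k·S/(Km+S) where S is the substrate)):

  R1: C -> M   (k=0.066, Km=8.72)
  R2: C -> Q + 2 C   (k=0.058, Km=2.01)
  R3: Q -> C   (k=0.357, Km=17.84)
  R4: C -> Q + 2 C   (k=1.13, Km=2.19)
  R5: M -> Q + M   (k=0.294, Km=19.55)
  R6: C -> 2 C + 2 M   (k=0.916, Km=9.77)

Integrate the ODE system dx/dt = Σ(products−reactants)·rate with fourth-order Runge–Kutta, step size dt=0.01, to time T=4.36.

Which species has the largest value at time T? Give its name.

RK4 with dt=0.01: 436 steps to T=4.36. Trajectory (selected grid times):
t=0.00: Q=8.75 C=14.30 M=21.57
t=0.48: Q=9.26 C=15.10 M=22.12
t=0.97: Q=9.79 C=15.92 M=22.69
t=1.45: Q=10.31 C=16.74 M=23.26
t=1.94: Q=10.84 C=17.59 M=23.85
t=2.42: Q=11.36 C=18.43 M=24.45
t=2.91: Q=11.89 C=19.29 M=25.06
t=3.39: Q=12.42 C=20.15 M=25.67
t=3.88: Q=12.95 C=21.03 M=26.30
t=4.36: Q=13.48 C=21.90 M=26.93
At T=4.36: Q=13.48 C=21.90 M=26.93; the largest is M.

Dominant species at T: M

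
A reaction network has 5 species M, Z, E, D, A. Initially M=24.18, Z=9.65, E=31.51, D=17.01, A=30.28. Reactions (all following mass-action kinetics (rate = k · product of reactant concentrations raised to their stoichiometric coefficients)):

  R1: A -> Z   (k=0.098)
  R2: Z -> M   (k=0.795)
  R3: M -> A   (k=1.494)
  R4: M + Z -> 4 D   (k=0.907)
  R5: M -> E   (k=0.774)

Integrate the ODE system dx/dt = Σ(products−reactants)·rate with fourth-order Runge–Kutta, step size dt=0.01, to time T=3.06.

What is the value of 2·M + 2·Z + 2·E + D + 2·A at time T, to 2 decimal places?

Value at T = 208.25

Check how each reaction changes W = 2·M + 2·Z + 2·E + D + 2·A (weight of products minus weight of reactants):
R1: A -> Z: (2·1) − (2·1) = 2 − 2 = 0
R2: Z -> M: (2·1) − (2·1) = 2 − 2 = 0
R3: M -> A: (2·1) − (2·1) = 2 − 2 = 0
R4: M + Z -> 4 D: (1·4) − (2·1 + 2·1) = 4 − 4 = 0
R5: M -> E: (2·1) − (2·1) = 2 − 2 = 0
Every reaction leaves W unchanged, so W is conserved and no simulation is needed: W(T) = W(0) = 2·24.18 + 2·9.65 + 2·31.51 + 17.01 + 2·30.28 = 208.25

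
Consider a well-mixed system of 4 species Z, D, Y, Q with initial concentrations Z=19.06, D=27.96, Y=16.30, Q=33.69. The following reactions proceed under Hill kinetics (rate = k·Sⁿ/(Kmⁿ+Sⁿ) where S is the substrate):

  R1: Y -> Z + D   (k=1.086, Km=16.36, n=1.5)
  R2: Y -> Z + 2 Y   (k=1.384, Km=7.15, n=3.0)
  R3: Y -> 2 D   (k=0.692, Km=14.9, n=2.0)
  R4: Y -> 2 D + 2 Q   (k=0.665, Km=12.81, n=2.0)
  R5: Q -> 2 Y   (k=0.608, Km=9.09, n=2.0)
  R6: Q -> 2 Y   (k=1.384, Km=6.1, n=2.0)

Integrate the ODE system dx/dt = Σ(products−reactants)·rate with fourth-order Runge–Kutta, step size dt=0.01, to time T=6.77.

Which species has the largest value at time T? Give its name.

RK4 with dt=0.01: 677 steps to T=6.77. Trajectory (selected grid times):
t=0.00: Z=19.06 D=27.96 Y=16.30 Q=33.69
t=0.75: Z=20.46 D=29.65 Y=19.07 Q=32.92
t=1.50: Z=21.93 D=31.52 Y=21.75 Q=32.20
t=2.26: Z=23.47 D=33.55 Y=24.38 Q=31.53
t=3.01: Z=25.03 D=35.66 Y=26.91 Q=30.91
t=3.76: Z=26.61 D=37.86 Y=29.38 Q=30.32
t=4.51: Z=28.22 D=40.13 Y=31.81 Q=29.76
t=5.27: Z=29.87 D=42.50 Y=34.22 Q=29.20
t=6.02: Z=31.52 D=44.88 Y=36.57 Q=28.68
t=6.77: Z=33.19 D=47.31 Y=38.88 Q=28.16
At T=6.77: Z=33.19 D=47.31 Y=38.88 Q=28.16; the largest is D.

Dominant species at T: D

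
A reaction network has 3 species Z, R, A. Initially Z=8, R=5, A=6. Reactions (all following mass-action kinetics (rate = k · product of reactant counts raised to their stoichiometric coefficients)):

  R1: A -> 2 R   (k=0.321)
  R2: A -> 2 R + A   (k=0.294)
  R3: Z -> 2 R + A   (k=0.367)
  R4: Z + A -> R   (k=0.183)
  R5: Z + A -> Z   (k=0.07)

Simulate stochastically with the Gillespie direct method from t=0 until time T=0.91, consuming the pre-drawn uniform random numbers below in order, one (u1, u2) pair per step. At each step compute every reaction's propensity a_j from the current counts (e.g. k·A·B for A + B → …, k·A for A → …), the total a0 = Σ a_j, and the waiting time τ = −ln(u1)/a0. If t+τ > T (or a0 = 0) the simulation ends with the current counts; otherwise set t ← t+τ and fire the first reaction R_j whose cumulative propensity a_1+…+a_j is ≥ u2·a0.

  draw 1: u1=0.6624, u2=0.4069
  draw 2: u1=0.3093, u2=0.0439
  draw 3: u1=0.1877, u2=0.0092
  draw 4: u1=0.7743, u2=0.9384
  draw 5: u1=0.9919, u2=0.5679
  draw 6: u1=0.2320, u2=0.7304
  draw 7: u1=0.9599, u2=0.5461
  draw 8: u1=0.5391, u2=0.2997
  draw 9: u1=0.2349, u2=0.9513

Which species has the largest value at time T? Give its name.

t=0.000: Z=8 R=5 A=6
Draw 1: a1=1.926, a2=1.764, a3=2.936, a4=8.784, a5=3.360, a0=18.770; τ=−ln(0.6624)/18.770=0.022 → t=0.022; u2·a0=0.4069·18.770=7.638; a1+…+a3=6.626 < 7.638 ≤ a1+…+a4=15.410 → R4 fires; Z=7 R=6 A=5
Draw 2: a1=1.605, a2=1.470, a3=2.569, a4=6.405, a5=2.450, a0=14.499; τ=−ln(0.3093)/14.499=0.081 → t=0.103; u2·a0=0.0439·14.499=0.637 ≤ a1=1.605 → R1 fires; Z=7 R=8 A=4
Draw 3: a1=1.284, a2=1.176, a3=2.569, a4=5.124, a5=1.960, a0=12.113; τ=−ln(0.1877)/12.113=0.138 → t=0.241; u2·a0=0.0092·12.113=0.111 ≤ a1=1.284 → R1 fires; Z=7 R=10 A=3
Draw 4: a1=0.963, a2=0.882, a3=2.569, a4=3.843, a5=1.470, a0=9.727; τ=−ln(0.7743)/9.727=0.026 → t=0.267; u2·a0=0.9384·9.727=9.128; a1+…+a4=8.257 < 9.128 ≤ a1+…+a5=9.727 → R5 fires; Z=7 R=10 A=2
Draw 5: a1=0.642, a2=0.588, a3=2.569, a4=2.562, a5=0.980, a0=7.341; τ=−ln(0.9919)/7.341=0.001 → t=0.268; u2·a0=0.5679·7.341=4.169; a1+…+a3=3.799 < 4.169 ≤ a1+…+a4=6.361 → R4 fires; Z=6 R=11 A=1
Draw 6: a1=0.321, a2=0.294, a3=2.202, a4=1.098, a5=0.420, a0=4.335; τ=−ln(0.2320)/4.335=0.337 → t=0.605; u2·a0=0.7304·4.335=3.166; a1+…+a3=2.817 < 3.166 ≤ a1+…+a4=3.915 → R4 fires; Z=5 R=12 A=0
Draw 7: a1=0.000, a2=0.000, a3=1.835, a4=0.000, a5=0.000, a0=1.835; τ=−ln(0.9599)/1.835=0.022 → t=0.628; u2·a0=0.5461·1.835=1.002; a1+a2=0.000 < 1.002 ≤ a1+…+a3=1.835 → R3 fires; Z=4 R=14 A=1
Draw 8: a1=0.321, a2=0.294, a3=1.468, a4=0.732, a5=0.280, a0=3.095; τ=−ln(0.5391)/3.095=0.200 → t=0.827; u2·a0=0.2997·3.095=0.928; a1+a2=0.615 < 0.928 ≤ a1+…+a3=2.083 → R3 fires; Z=3 R=16 A=2
Draw 9: a1=0.642, a2=0.588, a3=1.101, a4=1.098, a5=0.420, a0=3.849; τ=−ln(0.2349)/3.849=0.376 → t=1.204 > T=0.91: stop.
At T=0.91: Z=3 R=16 A=2; the largest is R.

Dominant species at T: R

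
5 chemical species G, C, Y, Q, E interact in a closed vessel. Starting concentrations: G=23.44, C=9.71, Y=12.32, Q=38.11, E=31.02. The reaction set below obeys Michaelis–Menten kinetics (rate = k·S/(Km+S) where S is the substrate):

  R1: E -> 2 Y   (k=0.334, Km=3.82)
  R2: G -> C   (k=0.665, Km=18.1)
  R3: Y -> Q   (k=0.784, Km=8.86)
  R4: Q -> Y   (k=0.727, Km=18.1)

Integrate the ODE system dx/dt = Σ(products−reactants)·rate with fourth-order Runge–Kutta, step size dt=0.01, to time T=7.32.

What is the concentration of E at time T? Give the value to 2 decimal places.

E at T = 28.85

RK4 with dt=0.01: 732 steps to T=7.32. Trajectory (selected grid times):
t=0.00: G=23.44 C=9.71 Y=12.32 Q=38.11 E=31.02
t=0.81: G=23.14 C=10.01 Y=12.83 Q=38.08 E=30.78
t=1.63: G=22.83 C=10.32 Y=13.34 Q=38.06 E=30.54
t=2.44: G=22.53 C=10.62 Y=13.83 Q=38.05 E=30.30
t=3.25: G=22.23 C=10.92 Y=14.32 Q=38.04 E=30.06
t=4.07: G=21.93 C=11.22 Y=14.81 Q=38.03 E=29.81
t=4.88: G=21.64 C=11.51 Y=15.29 Q=38.04 E=29.57
t=5.69: G=21.35 C=11.80 Y=15.76 Q=38.04 E=29.33
t=6.51: G=21.05 C=12.10 Y=16.24 Q=38.05 E=29.09
t=7.32: G=20.77 C=12.38 Y=16.70 Q=38.06 E=28.85
Read off E at T=7.32: 28.85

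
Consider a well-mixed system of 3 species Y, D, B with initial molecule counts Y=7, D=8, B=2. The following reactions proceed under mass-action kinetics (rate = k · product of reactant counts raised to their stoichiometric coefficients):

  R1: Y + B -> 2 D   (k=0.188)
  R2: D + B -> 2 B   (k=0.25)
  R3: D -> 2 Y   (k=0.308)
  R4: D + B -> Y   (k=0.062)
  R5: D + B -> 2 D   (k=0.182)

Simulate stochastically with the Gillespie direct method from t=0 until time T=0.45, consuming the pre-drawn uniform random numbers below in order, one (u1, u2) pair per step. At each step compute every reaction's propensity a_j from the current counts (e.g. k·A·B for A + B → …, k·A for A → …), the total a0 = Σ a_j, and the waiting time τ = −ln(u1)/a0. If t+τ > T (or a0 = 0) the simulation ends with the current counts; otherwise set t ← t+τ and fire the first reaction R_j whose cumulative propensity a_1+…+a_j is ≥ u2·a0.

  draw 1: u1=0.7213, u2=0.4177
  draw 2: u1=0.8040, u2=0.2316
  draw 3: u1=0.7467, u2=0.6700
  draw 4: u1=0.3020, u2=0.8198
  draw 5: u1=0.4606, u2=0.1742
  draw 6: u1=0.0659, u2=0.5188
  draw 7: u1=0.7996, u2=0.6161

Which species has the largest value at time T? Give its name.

Dominant species at T: Y

t=0.000: Y=7 D=8 B=2
Draw 1: a1=2.632, a2=4.000, a3=2.464, a4=0.992, a5=2.912, a0=13.000; τ=−ln(0.7213)/13.000=0.025 → t=0.025; u2·a0=0.4177·13.000=5.430; a1=2.632 < 5.430 ≤ a1+a2=6.632 → R2 fires; Y=7 D=7 B=3
Draw 2: a1=3.948, a2=5.250, a3=2.156, a4=1.302, a5=3.822, a0=16.478; τ=−ln(0.8040)/16.478=0.013 → t=0.038; u2·a0=0.2316·16.478=3.816 ≤ a1=3.948 → R1 fires; Y=6 D=9 B=2
Draw 3: a1=2.256, a2=4.500, a3=2.772, a4=1.116, a5=3.276, a0=13.920; τ=−ln(0.7467)/13.920=0.021 → t=0.059; u2·a0=0.6700·13.920=9.326; a1+a2=6.756 < 9.326 ≤ a1+…+a3=9.528 → R3 fires; Y=8 D=8 B=2
Draw 4: a1=3.008, a2=4.000, a3=2.464, a4=0.992, a5=2.912, a0=13.376; τ=−ln(0.3020)/13.376=0.090 → t=0.149; u2·a0=0.8198·13.376=10.966; a1+…+a4=10.464 < 10.966 ≤ a1+…+a5=13.376 → R5 fires; Y=8 D=9 B=1
Draw 5: a1=1.504, a2=2.250, a3=2.772, a4=0.558, a5=1.638, a0=8.722; τ=−ln(0.4606)/8.722=0.089 → t=0.238; u2·a0=0.1742·8.722=1.519; a1=1.504 < 1.519 ≤ a1+a2=3.754 → R2 fires; Y=8 D=8 B=2
Draw 6: a1=3.008, a2=4.000, a3=2.464, a4=0.992, a5=2.912, a0=13.376; τ=−ln(0.0659)/13.376=0.203 → t=0.441; u2·a0=0.5188·13.376=6.939; a1=3.008 < 6.939 ≤ a1+a2=7.008 → R2 fires; Y=8 D=7 B=3
Draw 7: a1=4.512, a2=5.250, a3=2.156, a4=1.302, a5=3.822, a0=17.042; τ=−ln(0.7996)/17.042=0.013 → t=0.454 > T=0.45: stop.
At T=0.45: Y=8 D=7 B=3; the largest is Y.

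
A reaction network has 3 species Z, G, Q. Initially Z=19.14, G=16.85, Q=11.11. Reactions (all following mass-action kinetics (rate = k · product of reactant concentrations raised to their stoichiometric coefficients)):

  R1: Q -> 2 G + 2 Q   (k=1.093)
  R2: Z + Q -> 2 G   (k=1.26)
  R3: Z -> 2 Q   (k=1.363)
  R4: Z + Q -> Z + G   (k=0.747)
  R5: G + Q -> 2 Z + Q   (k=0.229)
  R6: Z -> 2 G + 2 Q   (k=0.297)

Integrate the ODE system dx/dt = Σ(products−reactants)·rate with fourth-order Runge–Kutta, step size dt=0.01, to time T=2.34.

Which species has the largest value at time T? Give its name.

RK4 with dt=0.01: 234 steps to T=2.34. Trajectory (selected grid times):
t=0.00: Z=19.14 G=16.85 Q=11.11
t=0.26: Z=11.66 G=50.06 Q=1.74
t=0.52: Z=11.90 G=64.00 Q=1.73
t=0.78: Z=13.80 G=78.39 Q=1.72
t=1.04: Z=16.47 G=94.86 Q=1.71
t=1.30: Z=19.76 G=114.22 Q=1.70
t=1.56: Z=23.70 G=137.12 Q=1.69
t=1.82: Z=28.36 G=164.24 Q=1.69
t=2.08: Z=33.90 G=196.37 Q=1.68
t=2.34: Z=40.46 G=234.47 Q=1.68
At T=2.34: Z=40.46 G=234.47 Q=1.68; the largest is G.

Dominant species at T: G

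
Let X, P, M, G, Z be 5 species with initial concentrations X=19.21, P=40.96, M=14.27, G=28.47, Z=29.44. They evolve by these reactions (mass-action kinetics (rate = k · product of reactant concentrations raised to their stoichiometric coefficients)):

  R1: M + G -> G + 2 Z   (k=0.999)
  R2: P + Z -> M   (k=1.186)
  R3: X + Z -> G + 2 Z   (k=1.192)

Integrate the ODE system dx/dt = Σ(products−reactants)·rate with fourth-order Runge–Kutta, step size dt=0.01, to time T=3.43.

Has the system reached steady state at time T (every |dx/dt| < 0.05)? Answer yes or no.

Steady state at T: yes

RK4 with dt=0.01: 343 steps to T=3.43. Trajectory (selected grid times):
t=0.00: X=19.21 P=40.96 M=14.27 G=28.47 Z=29.44
t=0.38: X=0.00 P=0.00 M=0.00 G=47.68 Z=118.15
t=0.76: X=0.00 P=0.00 M=0.00 G=47.68 Z=118.15
t=1.14: X=0.00 P=0.00 M=0.00 G=47.68 Z=118.15
t=1.52: X=0.00 P=0.00 M=0.00 G=47.68 Z=118.15
t=1.91: X=0.00 P=0.00 M=0.00 G=47.68 Z=118.15
t=2.29: X=0.00 P=0.00 M=0.00 G=47.68 Z=118.15
t=2.67: X=0.00 P=0.00 M=0.00 G=47.68 Z=118.15
t=3.05: X=0.00 P=0.00 M=0.00 G=47.68 Z=118.15
t=3.43: X=0.00 P=0.00 M=0.00 G=47.68 Z=118.15
Rates at T: R1=0.0000, R2=0.0000, R3=0.0000
dx/dt at T (Σ net stoichiometry × rate): X=-0.0000, P=-0.0000, M=-0.0000, G=+0.0000, Z=+0.0000
Largest |dx/dt| is |+0.0000| (Z) < 0.05 → steady.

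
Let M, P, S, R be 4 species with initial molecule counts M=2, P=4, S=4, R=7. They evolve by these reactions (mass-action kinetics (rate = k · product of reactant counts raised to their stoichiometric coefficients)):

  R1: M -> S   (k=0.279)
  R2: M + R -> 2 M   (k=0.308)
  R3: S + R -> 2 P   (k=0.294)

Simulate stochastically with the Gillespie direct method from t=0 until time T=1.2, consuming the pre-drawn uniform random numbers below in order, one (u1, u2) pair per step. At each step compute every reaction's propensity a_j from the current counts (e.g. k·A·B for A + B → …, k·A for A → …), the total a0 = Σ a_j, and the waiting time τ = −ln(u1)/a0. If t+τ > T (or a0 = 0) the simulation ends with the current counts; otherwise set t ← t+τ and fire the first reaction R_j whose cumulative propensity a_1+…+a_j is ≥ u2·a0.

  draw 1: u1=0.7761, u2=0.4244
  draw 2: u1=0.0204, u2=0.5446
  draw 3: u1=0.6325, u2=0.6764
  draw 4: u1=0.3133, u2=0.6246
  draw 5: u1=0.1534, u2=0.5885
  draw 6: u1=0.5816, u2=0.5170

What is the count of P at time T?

t=0.000: M=2 P=4 S=4 R=7
Draw 1: a1=0.558, a2=4.312, a3=8.232, a0=13.102; τ=−ln(0.7761)/13.102=0.019 → t=0.019; u2·a0=0.4244·13.102=5.560; a1+a2=4.870 < 5.560 ≤ a1+…+a3=13.102 → R3 fires; M=2 P=6 S=3 R=6
Draw 2: a1=0.558, a2=3.696, a3=5.292, a0=9.546; τ=−ln(0.0204)/9.546=0.408 → t=0.427; u2·a0=0.5446·9.546=5.199; a1+a2=4.254 < 5.199 ≤ a1+…+a3=9.546 → R3 fires; M=2 P=8 S=2 R=5
Draw 3: a1=0.558, a2=3.080, a3=2.940, a0=6.578; τ=−ln(0.6325)/6.578=0.070 → t=0.497; u2·a0=0.6764·6.578=4.449; a1+a2=3.638 < 4.449 ≤ a1+…+a3=6.578 → R3 fires; M=2 P=10 S=1 R=4
Draw 4: a1=0.558, a2=2.464, a3=1.176, a0=4.198; τ=−ln(0.3133)/4.198=0.276 → t=0.773; u2·a0=0.6246·4.198=2.622; a1=0.558 < 2.622 ≤ a1+a2=3.022 → R2 fires; M=3 P=10 S=1 R=3
Draw 5: a1=0.837, a2=2.772, a3=0.882, a0=4.491; τ=−ln(0.1534)/4.491=0.417 → t=1.191; u2·a0=0.5885·4.491=2.643; a1=0.837 < 2.643 ≤ a1+a2=3.609 → R2 fires; M=4 P=10 S=1 R=2
Draw 6: a1=1.116, a2=2.464, a3=0.588, a0=4.168; τ=−ln(0.5816)/4.168=0.130 → t=1.321 > T=1.2: stop.
Read off P at T=1.2: 10

P at T = 10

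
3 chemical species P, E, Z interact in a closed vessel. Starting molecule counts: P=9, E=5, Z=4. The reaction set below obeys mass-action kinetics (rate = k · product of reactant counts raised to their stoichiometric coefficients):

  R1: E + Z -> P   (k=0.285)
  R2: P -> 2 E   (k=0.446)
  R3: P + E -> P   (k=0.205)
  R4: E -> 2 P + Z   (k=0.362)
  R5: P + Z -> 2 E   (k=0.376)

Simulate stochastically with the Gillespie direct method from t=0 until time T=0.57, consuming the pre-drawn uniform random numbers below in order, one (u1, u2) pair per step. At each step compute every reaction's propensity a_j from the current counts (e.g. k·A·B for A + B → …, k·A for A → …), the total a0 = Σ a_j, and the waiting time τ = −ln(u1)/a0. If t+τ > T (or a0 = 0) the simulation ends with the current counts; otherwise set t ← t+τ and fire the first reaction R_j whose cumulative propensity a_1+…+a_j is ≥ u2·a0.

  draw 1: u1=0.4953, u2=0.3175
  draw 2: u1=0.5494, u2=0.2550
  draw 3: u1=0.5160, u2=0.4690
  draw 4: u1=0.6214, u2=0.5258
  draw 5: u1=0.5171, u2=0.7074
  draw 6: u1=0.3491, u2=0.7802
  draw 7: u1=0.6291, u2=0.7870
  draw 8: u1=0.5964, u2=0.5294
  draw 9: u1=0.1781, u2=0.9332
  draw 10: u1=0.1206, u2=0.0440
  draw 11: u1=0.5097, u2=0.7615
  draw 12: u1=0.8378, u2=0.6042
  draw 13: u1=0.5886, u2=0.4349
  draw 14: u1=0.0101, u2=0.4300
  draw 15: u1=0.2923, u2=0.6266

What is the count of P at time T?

t=0.000: P=9 E=5 Z=4
Draw 1: a1=5.700, a2=4.014, a3=9.225, a4=1.810, a5=13.536, a0=34.285; τ=−ln(0.4953)/34.285=0.020 → t=0.020; u2·a0=0.3175·34.285=10.885; a1+a2=9.714 < 10.885 ≤ a1+…+a3=18.939 → R3 fires; P=9 E=4 Z=4
Draw 2: a1=4.560, a2=4.014, a3=7.380, a4=1.448, a5=13.536, a0=30.938; τ=−ln(0.5494)/30.938=0.019 → t=0.040; u2·a0=0.2550·30.938=7.889; a1=4.560 < 7.889 ≤ a1+a2=8.574 → R2 fires; P=8 E=6 Z=4
Draw 3: a1=6.840, a2=3.568, a3=9.840, a4=2.172, a5=12.032, a0=34.452; τ=−ln(0.5160)/34.452=0.019 → t=0.059; u2·a0=0.4690·34.452=16.158; a1+a2=10.408 < 16.158 ≤ a1+…+a3=20.248 → R3 fires; P=8 E=5 Z=4
Draw 4: a1=5.700, a2=3.568, a3=8.200, a4=1.810, a5=12.032, a0=31.310; τ=−ln(0.6214)/31.310=0.015 → t=0.074; u2·a0=0.5258·31.310=16.463; a1+a2=9.268 < 16.463 ≤ a1+…+a3=17.468 → R3 fires; P=8 E=4 Z=4
Draw 5: a1=4.560, a2=3.568, a3=6.560, a4=1.448, a5=12.032, a0=28.168; τ=−ln(0.5171)/28.168=0.023 → t=0.098; u2·a0=0.7074·28.168=19.926; a1+…+a4=16.136 < 19.926 ≤ a1+…+a5=28.168 → R5 fires; P=7 E=6 Z=3
Draw 6: a1=5.130, a2=3.122, a3=8.610, a4=2.172, a5=7.896, a0=26.930; τ=−ln(0.3491)/26.930=0.039 → t=0.137; u2·a0=0.7802·26.930=21.011; a1+…+a4=19.034 < 21.011 ≤ a1+…+a5=26.930 → R5 fires; P=6 E=8 Z=2
Draw 7: a1=4.560, a2=2.676, a3=9.840, a4=2.896, a5=4.512, a0=24.484; τ=−ln(0.6291)/24.484=0.019 → t=0.156; u2·a0=0.7870·24.484=19.269; a1+…+a3=17.076 < 19.269 ≤ a1+…+a4=19.972 → R4 fires; P=8 E=7 Z=3
Draw 8: a1=5.985, a2=3.568, a3=11.480, a4=2.534, a5=9.024, a0=32.591; τ=−ln(0.5964)/32.591=0.016 → t=0.172; u2·a0=0.5294·32.591=17.254; a1+a2=9.553 < 17.254 ≤ a1+…+a3=21.033 → R3 fires; P=8 E=6 Z=3
Draw 9: a1=5.130, a2=3.568, a3=9.840, a4=2.172, a5=9.024, a0=29.734; τ=−ln(0.1781)/29.734=0.058 → t=0.230; u2·a0=0.9332·29.734=27.748; a1+…+a4=20.710 < 27.748 ≤ a1+…+a5=29.734 → R5 fires; P=7 E=8 Z=2
Draw 10: a1=4.560, a2=3.122, a3=11.480, a4=2.896, a5=5.264, a0=27.322; τ=−ln(0.1206)/27.322=0.077 → t=0.307; u2·a0=0.0440·27.322=1.202 ≤ a1=4.560 → R1 fires; P=8 E=7 Z=1
Draw 11: a1=1.995, a2=3.568, a3=11.480, a4=2.534, a5=3.008, a0=22.585; τ=−ln(0.5097)/22.585=0.030 → t=0.337; u2·a0=0.7615·22.585=17.198; a1+…+a3=17.043 < 17.198 ≤ a1+…+a4=19.577 → R4 fires; P=10 E=6 Z=2
Draw 12: a1=3.420, a2=4.460, a3=12.300, a4=2.172, a5=7.520, a0=29.872; τ=−ln(0.8378)/29.872=0.006 → t=0.343; u2·a0=0.6042·29.872=18.049; a1+a2=7.880 < 18.049 ≤ a1+…+a3=20.180 → R3 fires; P=10 E=5 Z=2
Draw 13: a1=2.850, a2=4.460, a3=10.250, a4=1.810, a5=7.520, a0=26.890; τ=−ln(0.5886)/26.890=0.020 → t=0.362; u2·a0=0.4349·26.890=11.694; a1+a2=7.310 < 11.694 ≤ a1+…+a3=17.560 → R3 fires; P=10 E=4 Z=2
Draw 14: a1=2.280, a2=4.460, a3=8.200, a4=1.448, a5=7.520, a0=23.908; τ=−ln(0.0101)/23.908=0.192 → t=0.555; u2·a0=0.4300·23.908=10.280; a1+a2=6.740 < 10.280 ≤ a1+…+a3=14.940 → R3 fires; P=10 E=3 Z=2
Draw 15: a1=1.710, a2=4.460, a3=6.150, a4=1.086, a5=7.520, a0=20.926; τ=−ln(0.2923)/20.926=0.059 → t=0.613 > T=0.57: stop.
Read off P at T=0.57: 10

P at T = 10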